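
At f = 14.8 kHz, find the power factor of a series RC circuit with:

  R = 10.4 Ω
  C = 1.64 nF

Step 1 — Angular frequency: ω = 2π·f = 2π·1.48e+04 = 9.299e+04 rad/s.
Step 2 — Component impedances:
  R: Z = R = 10.4 Ω
  C: Z = 1/(jωC) = -j/(ω·C) = 0 - j6557 Ω
Step 3 — Series combination: Z_total = R + C = 10.4 - j6557 Ω = 6557∠-89.9° Ω.
Step 4 — Power factor: PF = cos(φ) = Re(Z)/|Z| = 10.4/6557 = 0.001586.
Step 5 — Type: Im(Z) = -6557 ⇒ leading (phase φ = -89.9°).

PF = 0.001586 (leading, φ = -89.9°)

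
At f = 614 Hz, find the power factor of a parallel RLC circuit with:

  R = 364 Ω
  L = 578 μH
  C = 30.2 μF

Step 1 — Angular frequency: ω = 2π·f = 2π·614 = 3858 rad/s.
Step 2 — Component impedances:
  R: Z = R = 364 Ω
  L: Z = jωL = j·3858·0.000578 = 0 + j2.23 Ω
  C: Z = 1/(jωC) = -j/(ω·C) = 0 - j8.583 Ω
Step 3 — Parallel combination: 1/Z_total = 1/R + 1/L + 1/C; Z_total = 0.02493 + j3.012 Ω = 3.012∠89.5° Ω.
Step 4 — Power factor: PF = cos(φ) = Re(Z)/|Z| = 0.02493/3.0124 = 0.008276.
Step 5 — Type: Im(Z) = 3.012 ⇒ lagging (phase φ = 89.5°).

PF = 0.008276 (lagging, φ = 89.5°)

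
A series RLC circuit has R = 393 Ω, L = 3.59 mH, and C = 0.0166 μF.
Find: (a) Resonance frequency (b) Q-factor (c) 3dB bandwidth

Step 1 — Resonance condition Im(Z)=0 gives ω₀ = 1/√(LC).
Step 2 — ω₀ = 1/√(0.00359·1.66e-08) = 1.295e+05 rad/s.
Step 3 — f₀ = ω₀/(2π) = 2.062e+04 Hz.
Step 4 — Series Q: Q = ω₀L/R = 1.295e+05·0.00359/393 = 1.183.
Step 5 — 3dB bandwidth: Δω = ω₀/Q = 1.095e+05 rad/s; BW = Δω/(2π) = 1.742e+04 Hz.

(a) f₀ = 2.062e+04 Hz  (b) Q = 1.183  (c) BW = 1.742e+04 Hz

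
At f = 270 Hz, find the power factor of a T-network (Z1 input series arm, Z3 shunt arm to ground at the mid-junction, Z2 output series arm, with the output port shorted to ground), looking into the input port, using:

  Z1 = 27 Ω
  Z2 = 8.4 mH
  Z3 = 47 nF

Step 1 — Angular frequency: ω = 2π·f = 2π·270 = 1696 rad/s.
Step 2 — Component impedances:
  Z1: Z = R = 27 Ω
  Z2: Z = jωL = j·1696·0.0084 = 0 + j14.25 Ω
  Z3: Z = 1/(jωC) = -j/(ω·C) = 0 - j1.254e+04 Ω
Step 3 — With the output port shorted to ground, the output series arm Z2 runs from the junction to ground; the shunt arm Z3 also runs from the junction to ground. They appear in parallel: Z3 || Z2 = 0 + j14.27 Ω.
Step 4 — Series with input arm Z1: Z_in = Z1 + (Z3 || Z2) = 27 + j14.27 Ω = 30.54∠27.9° Ω.
Step 5 — Power factor: PF = cos(φ) = Re(Z)/|Z| = 27/30.537 = 0.8842.
Step 6 — Type: Im(Z) = 14.27 ⇒ lagging (phase φ = 27.9°).

PF = 0.8842 (lagging, φ = 27.9°)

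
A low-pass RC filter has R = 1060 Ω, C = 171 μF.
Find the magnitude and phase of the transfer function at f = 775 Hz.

Step 1 — Angular frequency: ω = 2π·775 = 4869 rad/s.
Step 2 — Transfer function: H(jω) = 1/(1 + jωRC).
Step 3 — Denominator: 1 + jωRC = 1 + j·4869·1060·0.000171 = 1 + j882.6.
Step 4 — H = 1.284e-06 - j0.001133.
Step 5 — Magnitude: |H| = 0.001133 (-58.9 dB); phase: φ = -89.9°.

|H| = 0.001133 (-58.9 dB), φ = -89.9°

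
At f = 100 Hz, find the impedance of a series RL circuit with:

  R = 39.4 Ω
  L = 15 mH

Step 1 — Angular frequency: ω = 2π·f = 2π·100 = 628.3 rad/s.
Step 2 — Component impedances:
  R: Z = R = 39.4 Ω
  L: Z = jωL = j·628.3·0.015 = 0 + j9.425 Ω
Step 3 — Series combination: Z_total = R + L = 39.4 + j9.425 Ω = 40.51∠13.5° Ω.

Z = 39.4 + j9.425 Ω = 40.51∠13.5° Ω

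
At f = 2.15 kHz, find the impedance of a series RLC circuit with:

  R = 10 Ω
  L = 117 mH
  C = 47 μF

Step 1 — Angular frequency: ω = 2π·f = 2π·2150 = 1.351e+04 rad/s.
Step 2 — Component impedances:
  R: Z = R = 10 Ω
  L: Z = jωL = j·1.351e+04·0.117 = 0 + j1581 Ω
  C: Z = 1/(jωC) = -j/(ω·C) = 0 - j1.575 Ω
Step 3 — Series combination: Z_total = R + L + C = 10 + j1579 Ω = 1579∠89.6° Ω.

Z = 10 + j1579 Ω = 1579∠89.6° Ω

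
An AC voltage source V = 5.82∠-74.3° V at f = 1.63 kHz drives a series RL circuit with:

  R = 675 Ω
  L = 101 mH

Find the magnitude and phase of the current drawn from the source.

Step 1 — Angular frequency: ω = 2π·f = 2π·1630 = 1.024e+04 rad/s.
Step 2 — Component impedances:
  R: Z = R = 675 Ω
  L: Z = jωL = j·1.024e+04·0.101 = 0 + j1034 Ω
Step 3 — Series combination: Z_total = R + L = 675 + j1034 Ω = 1235∠56.9° Ω.
Step 4 — Source phasor: V = 5.82∠-74.3° V = 1.575 - j5.603 V.
Step 5 — Ohm's law: I = V / Z_total = (1.575 - j5.603) / (675 + j1034) = -0.003102 - j0.003547 A.
Step 6 — Convert to polar: |I| = 0.004712 A, ∠I = -131.2°.

I = 0.004712∠-131.2° A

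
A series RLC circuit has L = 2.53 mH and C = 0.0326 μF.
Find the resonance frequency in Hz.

Step 1 — Resonance condition Im(Z)=0 gives ω₀ = 1/√(LC).
Step 2 — ω₀ = 1/√(0.00253·3.26e-08) = 1.101e+05 rad/s.
Step 3 — f₀ = ω₀/(2π) = 1.752e+04 Hz.

f₀ = 1.752e+04 Hz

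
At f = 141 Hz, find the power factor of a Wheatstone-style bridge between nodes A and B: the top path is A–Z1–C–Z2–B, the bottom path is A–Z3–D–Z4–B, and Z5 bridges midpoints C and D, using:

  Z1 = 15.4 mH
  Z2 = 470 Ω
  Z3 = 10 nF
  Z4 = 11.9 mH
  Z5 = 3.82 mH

Step 1 — Angular frequency: ω = 2π·f = 2π·141 = 885.9 rad/s.
Step 2 — Component impedances:
  Z1: Z = jωL = j·885.9·0.0154 = 0 + j13.64 Ω
  Z2: Z = R = 470 Ω
  Z3: Z = 1/(jωC) = -j/(ω·C) = 0 - j1.129e+05 Ω
  Z4: Z = jωL = j·885.9·0.0119 = 0 + j10.54 Ω
  Z5: Z = jωL = j·885.9·0.00382 = 0 + j3.384 Ω
Step 3 — Bridge requires nodal analysis (the Z5 bridge couples midpoints C and D, so the two paths cannot be reduced to a simple series/parallel combination). Setting node B to ground and injecting 1 A at node A, the 3-node admittance system at A, C, D solves to V_A = Z_AB = 0.4123 + j27.56 Ω = 27.56∠89.1° Ω.
Step 4 — Power factor: PF = cos(φ) = Re(Z)/|Z| = 0.4123/27.56 = 0.01496.
Step 5 — Type: Im(Z) = 27.56 ⇒ lagging (phase φ = 89.1°).

PF = 0.01496 (lagging, φ = 89.1°)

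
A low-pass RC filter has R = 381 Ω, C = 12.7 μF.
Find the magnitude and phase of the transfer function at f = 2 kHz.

Step 1 — Angular frequency: ω = 2π·2000 = 1.257e+04 rad/s.
Step 2 — Transfer function: H(jω) = 1/(1 + jωRC).
Step 3 — Denominator: 1 + jωRC = 1 + j·1.257e+04·381·1.27e-05 = 1 + j60.8.
Step 4 — H = 0.0002704 - j0.01644.
Step 5 — Magnitude: |H| = 0.01644 (-35.7 dB); phase: φ = -89.1°.

|H| = 0.01644 (-35.7 dB), φ = -89.1°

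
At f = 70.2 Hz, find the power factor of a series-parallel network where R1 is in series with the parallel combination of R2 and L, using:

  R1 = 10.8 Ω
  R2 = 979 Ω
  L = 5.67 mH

Step 1 — Angular frequency: ω = 2π·f = 2π·70.2 = 441.1 rad/s.
Step 2 — Component impedances:
  R1: Z = R = 10.8 Ω
  R2: Z = R = 979 Ω
  L: Z = jωL = j·441.1·0.00567 = 0 + j2.501 Ω
Step 3 — Parallel branch: R2 || L = 1/(1/R2 + 1/L) = 0.006389 + j2.501 Ω.
Step 4 — Series with R1: Z_total = R1 + (R2 || L) = 10.81 + j2.501 Ω = 11.09∠13.0° Ω.
Step 5 — Power factor: PF = cos(φ) = Re(Z)/|Z| = 10.8064/11.092 = 0.9743.
Step 6 — Type: Im(Z) = 2.501 ⇒ lagging (phase φ = 13.0°).

PF = 0.9743 (lagging, φ = 13.0°)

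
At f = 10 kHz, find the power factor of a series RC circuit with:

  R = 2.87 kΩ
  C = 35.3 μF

Step 1 — Angular frequency: ω = 2π·f = 2π·1e+04 = 6.283e+04 rad/s.
Step 2 — Component impedances:
  R: Z = R = 2870 Ω
  C: Z = 1/(jωC) = -j/(ω·C) = 0 - j0.4509 Ω
Step 3 — Series combination: Z_total = R + C = 2870 - j0.4509 Ω = 2870∠-0.0° Ω.
Step 4 — Power factor: PF = cos(φ) = Re(Z)/|Z| = 2870/2870 = 1.
Step 5 — Type: Im(Z) = -0.4509 ⇒ leading (phase φ = -0.0°).

PF = 1 (leading, φ = -0.0°)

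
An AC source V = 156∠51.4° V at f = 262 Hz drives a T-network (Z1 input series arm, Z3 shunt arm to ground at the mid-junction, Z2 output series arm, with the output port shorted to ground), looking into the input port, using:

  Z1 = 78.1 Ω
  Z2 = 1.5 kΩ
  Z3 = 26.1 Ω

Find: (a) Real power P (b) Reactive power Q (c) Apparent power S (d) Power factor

Step 1 — Angular frequency: ω = 2π·f = 2π·262 = 1646 rad/s.
Step 2 — Component impedances:
  Z1: Z = R = 78.1 Ω
  Z2: Z = R = 1500 Ω
  Z3: Z = R = 26.1 Ω
Step 3 — With the output port shorted to ground, the output series arm Z2 runs from the junction to ground; the shunt arm Z3 also runs from the junction to ground. They appear in parallel: Z3 || Z2 = 25.65 Ω.
Step 4 — Series with input arm Z1: Z_in = Z1 + (Z3 || Z2) = 103.8 Ω = 103.8∠0.0° Ω.
Step 5 — Source phasor: V = 156∠51.4° V = 97.33 + j121.9 V.
Step 6 — Current: I = V / Z = 0.938 + j1.175 A = 1.504∠51.4° A.
Step 7 — Complex power: S = V·I* = 234.6 VA.
Step 8 — Real power: P = Re(S) = 234.6 W.
Step 9 — Reactive power: Q = Im(S) = 0 VAR.
Step 10 — Apparent power: |S| = 234.6 VA.
Step 11 — Power factor: PF = P/|S| = 1 (unity).

(a) P = 234.6 W  (b) Q = 0 VAR  (c) S = 234.6 VA  (d) PF = 1 (unity)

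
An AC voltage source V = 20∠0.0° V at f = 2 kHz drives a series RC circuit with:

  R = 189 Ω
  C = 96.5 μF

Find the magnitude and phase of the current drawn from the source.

Step 1 — Angular frequency: ω = 2π·f = 2π·2000 = 1.257e+04 rad/s.
Step 2 — Component impedances:
  R: Z = R = 189 Ω
  C: Z = 1/(jωC) = -j/(ω·C) = 0 - j0.8246 Ω
Step 3 — Series combination: Z_total = R + C = 189 - j0.8246 Ω = 189∠-0.2° Ω.
Step 4 — Source phasor: V = 20∠0.0° V = 20 V.
Step 5 — Ohm's law: I = V / Z_total = (20) / (189 - j0.8246) = 0.1058 + j0.0004617 A.
Step 6 — Convert to polar: |I| = 0.1058 A, ∠I = 0.2°.

I = 0.1058∠0.2° A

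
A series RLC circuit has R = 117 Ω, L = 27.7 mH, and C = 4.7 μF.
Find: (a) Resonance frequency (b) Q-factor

Step 1 — Resonance condition Im(Z)=0 gives ω₀ = 1/√(LC).
Step 2 — ω₀ = 1/√(0.0277·4.7e-06) = 2771 rad/s.
Step 3 — f₀ = ω₀/(2π) = 441.1 Hz.
Step 4 — Series Q: Q = ω₀L/R = 2771·0.0277/117 = 0.6562.

(a) f₀ = 441.1 Hz  (b) Q = 0.6562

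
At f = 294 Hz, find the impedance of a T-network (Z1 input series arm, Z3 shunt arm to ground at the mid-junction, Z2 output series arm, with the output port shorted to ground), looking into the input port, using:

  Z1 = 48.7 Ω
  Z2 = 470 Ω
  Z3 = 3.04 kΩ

Step 1 — Angular frequency: ω = 2π·f = 2π·294 = 1847 rad/s.
Step 2 — Component impedances:
  Z1: Z = R = 48.7 Ω
  Z2: Z = R = 470 Ω
  Z3: Z = R = 3040 Ω
Step 3 — With the output port shorted to ground, the output series arm Z2 runs from the junction to ground; the shunt arm Z3 also runs from the junction to ground. They appear in parallel: Z3 || Z2 = 407.1 Ω.
Step 4 — Series with input arm Z1: Z_in = Z1 + (Z3 || Z2) = 455.8 Ω = 455.8∠0.0° Ω.

Z = 455.8 Ω = 455.8∠0.0° Ω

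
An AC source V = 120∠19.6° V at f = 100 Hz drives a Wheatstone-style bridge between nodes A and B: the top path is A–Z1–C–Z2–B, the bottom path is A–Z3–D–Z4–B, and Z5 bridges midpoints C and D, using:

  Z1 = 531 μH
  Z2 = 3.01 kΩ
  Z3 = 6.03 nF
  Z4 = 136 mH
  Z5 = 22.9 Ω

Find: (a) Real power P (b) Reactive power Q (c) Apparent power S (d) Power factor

Step 1 — Angular frequency: ω = 2π·f = 2π·100 = 628.3 rad/s.
Step 2 — Component impedances:
  Z1: Z = jωL = j·628.3·0.000531 = 0 + j0.3336 Ω
  Z2: Z = R = 3010 Ω
  Z3: Z = 1/(jωC) = -j/(ω·C) = 0 - j2.639e+05 Ω
  Z4: Z = jωL = j·628.3·0.136 = 0 + j85.45 Ω
  Z5: Z = R = 22.9 Ω
Step 3 — Bridge requires nodal analysis (the Z5 bridge couples midpoints C and D, so the two paths cannot be reduced to a simple series/parallel combination). Setting node B to ground and injecting 1 A at node A, the 3-node admittance system at A, C, D solves to V_A = Z_AB = 25.1 + j84.43 Ω = 88.08∠73.4° Ω.
Step 4 — Source phasor: V = 120∠19.6° V = 113 + j40.25 V.
Step 5 — Current: I = V / Z = 0.8037 - j1.1 A = 1.362∠-53.8° A.
Step 6 — Complex power: S = V·I* = 46.58 + j156.7 VA.
Step 7 — Real power: P = Re(S) = 46.58 W.
Step 8 — Reactive power: Q = Im(S) = 156.7 VAR.
Step 9 — Apparent power: |S| = 163.5 VA.
Step 10 — Power factor: PF = P/|S| = 0.2849 (lagging).

(a) P = 46.58 W  (b) Q = 156.7 VAR  (c) S = 163.5 VA  (d) PF = 0.2849 (lagging)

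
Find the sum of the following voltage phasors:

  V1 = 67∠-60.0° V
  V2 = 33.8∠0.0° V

Step 1 — Convert each phasor to rectangular form:
  V1 = 67·(cos(-60.0°) + j·sin(-60.0°)) = 33.5 - j58.02 V
  V2 = 33.8·(cos(0.0°) + j·sin(0.0°)) = 33.8 V
Step 2 — Sum components: V_total = 67.3 - j58.02 V.
Step 3 — Convert to polar: |V_total| = 88.86 V, ∠V_total = -40.8°.

V_total = 88.86∠-40.8° V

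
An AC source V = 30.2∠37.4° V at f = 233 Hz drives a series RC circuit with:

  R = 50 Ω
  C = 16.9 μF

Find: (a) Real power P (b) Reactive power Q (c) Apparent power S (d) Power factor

Step 1 — Angular frequency: ω = 2π·f = 2π·233 = 1464 rad/s.
Step 2 — Component impedances:
  R: Z = R = 50 Ω
  C: Z = 1/(jωC) = -j/(ω·C) = 0 - j40.42 Ω
Step 3 — Series combination: Z_total = R + C = 50 - j40.42 Ω = 64.29∠-39.0° Ω.
Step 4 — Source phasor: V = 30.2∠37.4° V = 23.99 + j18.34 V.
Step 5 — Current: I = V / Z = 0.1108 + j0.4565 A = 0.4697∠76.4° A.
Step 6 — Complex power: S = V·I* = 11.03 - j8.918 VA.
Step 7 — Real power: P = Re(S) = 11.03 W.
Step 8 — Reactive power: Q = Im(S) = -8.918 VAR.
Step 9 — Apparent power: |S| = 14.19 VA.
Step 10 — Power factor: PF = P/|S| = 0.7777 (leading).

(a) P = 11.03 W  (b) Q = -8.918 VAR  (c) S = 14.19 VA  (d) PF = 0.7777 (leading)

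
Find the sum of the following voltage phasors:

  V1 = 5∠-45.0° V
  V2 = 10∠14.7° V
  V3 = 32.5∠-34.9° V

Step 1 — Convert each phasor to rectangular form:
  V1 = 5·(cos(-45.0°) + j·sin(-45.0°)) = 3.536 - j3.536 V
  V2 = 10·(cos(14.7°) + j·sin(14.7°)) = 9.673 + j2.538 V
  V3 = 32.5·(cos(-34.9°) + j·sin(-34.9°)) = 26.65 - j18.59 V
Step 2 — Sum components: V_total = 39.86 - j19.59 V.
Step 3 — Convert to polar: |V_total| = 44.42 V, ∠V_total = -26.2°.

V_total = 44.42∠-26.2° V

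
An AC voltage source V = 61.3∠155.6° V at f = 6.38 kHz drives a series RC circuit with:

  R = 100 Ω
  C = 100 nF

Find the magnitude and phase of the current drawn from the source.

Step 1 — Angular frequency: ω = 2π·f = 2π·6380 = 4.009e+04 rad/s.
Step 2 — Component impedances:
  R: Z = R = 100 Ω
  C: Z = 1/(jωC) = -j/(ω·C) = 0 - j249.5 Ω
Step 3 — Series combination: Z_total = R + C = 100 - j249.5 Ω = 268.8∠-68.2° Ω.
Step 4 — Source phasor: V = 61.3∠155.6° V = -55.82 + j25.32 V.
Step 5 — Ohm's law: I = V / Z_total = (-55.82 + j25.32) / (100 - j249.5) = -0.1647 - j0.1577 A.
Step 6 — Convert to polar: |I| = 0.2281 A, ∠I = -136.2°.

I = 0.2281∠-136.2° A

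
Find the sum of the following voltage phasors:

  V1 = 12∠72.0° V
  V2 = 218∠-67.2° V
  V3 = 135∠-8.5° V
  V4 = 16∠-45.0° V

Step 1 — Convert each phasor to rectangular form:
  V1 = 12·(cos(72.0°) + j·sin(72.0°)) = 3.708 + j11.41 V
  V2 = 218·(cos(-67.2°) + j·sin(-67.2°)) = 84.48 - j201 V
  V3 = 135·(cos(-8.5°) + j·sin(-8.5°)) = 133.5 - j19.95 V
  V4 = 16·(cos(-45.0°) + j·sin(-45.0°)) = 11.31 - j11.31 V
Step 2 — Sum components: V_total = 233 - j220.8 V.
Step 3 — Convert to polar: |V_total| = 321 V, ∠V_total = -43.5°.

V_total = 321∠-43.5° V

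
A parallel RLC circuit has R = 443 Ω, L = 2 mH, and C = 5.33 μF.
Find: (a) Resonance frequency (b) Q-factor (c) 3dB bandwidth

Step 1 — Resonance: ω₀ = 1/√(LC) = 1/√(0.002·5.33e-06) = 9685 rad/s.
Step 2 — f₀ = ω₀/(2π) = 1541 Hz.
Step 3 — Parallel Q: Q = R/(ω₀L) = 443/(9685·0.002) = 22.87.
Step 4 — Bandwidth: Δω = ω₀/Q = 423.5 rad/s; BW = Δω/(2π) = 67.4 Hz.

(a) f₀ = 1541 Hz  (b) Q = 22.87  (c) BW = 67.4 Hz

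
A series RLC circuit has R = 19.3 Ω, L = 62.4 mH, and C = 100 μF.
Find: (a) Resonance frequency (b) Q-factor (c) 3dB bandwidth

Step 1 — Resonance condition Im(Z)=0 gives ω₀ = 1/√(LC).
Step 2 — ω₀ = 1/√(0.0624·0.0001) = 400.3 rad/s.
Step 3 — f₀ = ω₀/(2π) = 63.71 Hz.
Step 4 — Series Q: Q = ω₀L/R = 400.3·0.0624/19.3 = 1.294.
Step 5 — 3dB bandwidth: Δω = ω₀/Q = 309.3 rad/s; BW = Δω/(2π) = 49.23 Hz.

(a) f₀ = 63.71 Hz  (b) Q = 1.294  (c) BW = 49.23 Hz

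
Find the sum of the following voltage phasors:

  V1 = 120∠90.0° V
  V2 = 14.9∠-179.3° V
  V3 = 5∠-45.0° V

Step 1 — Convert each phasor to rectangular form:
  V1 = 120·(cos(90.0°) + j·sin(90.0°)) = 0 + j120 V
  V2 = 14.9·(cos(-179.3°) + j·sin(-179.3°)) = -14.9 - j0.182 V
  V3 = 5·(cos(-45.0°) + j·sin(-45.0°)) = 3.536 - j3.536 V
Step 2 — Sum components: V_total = -11.36 + j116.3 V.
Step 3 — Convert to polar: |V_total| = 116.8 V, ∠V_total = 95.6°.

V_total = 116.8∠95.6° V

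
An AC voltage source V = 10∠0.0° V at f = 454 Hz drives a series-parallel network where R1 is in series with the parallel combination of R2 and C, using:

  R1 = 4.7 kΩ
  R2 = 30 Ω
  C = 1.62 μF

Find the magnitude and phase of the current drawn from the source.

Step 1 — Angular frequency: ω = 2π·f = 2π·454 = 2853 rad/s.
Step 2 — Component impedances:
  R1: Z = R = 4700 Ω
  R2: Z = R = 30 Ω
  C: Z = 1/(jωC) = -j/(ω·C) = 0 - j216.4 Ω
Step 3 — Parallel branch: R2 || C = 1/(1/R2 + 1/C) = 29.43 - j4.081 Ω.
Step 4 — Series with R1: Z_total = R1 + (R2 || C) = 4729 - j4.081 Ω = 4729∠-0.0° Ω.
Step 5 — Source phasor: V = 10∠0.0° V = 10 V.
Step 6 — Ohm's law: I = V / Z_total = (10) / (4729 - j4.081) = 0.002114 + j1.824e-06 A.
Step 7 — Convert to polar: |I| = 0.002114 A, ∠I = 0.0°.

I = 0.002114∠0.0° A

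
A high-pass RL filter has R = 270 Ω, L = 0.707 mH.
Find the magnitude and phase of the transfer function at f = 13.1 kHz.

Step 1 — Angular frequency: ω = 2π·1.31e+04 = 8.231e+04 rad/s.
Step 2 — Transfer function: H(jω) = jωL/(R + jωL).
Step 3 — Numerator jωL = j·58.19; denominator R + jωL = 270 + j58.19.
Step 4 — H = 0.04439 + j0.206.
Step 5 — Magnitude: |H| = 0.2107 (-13.5 dB); phase: φ = 77.8°.

|H| = 0.2107 (-13.5 dB), φ = 77.8°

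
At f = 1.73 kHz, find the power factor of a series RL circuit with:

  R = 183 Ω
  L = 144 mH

Step 1 — Angular frequency: ω = 2π·f = 2π·1730 = 1.087e+04 rad/s.
Step 2 — Component impedances:
  R: Z = R = 183 Ω
  L: Z = jωL = j·1.087e+04·0.144 = 0 + j1565 Ω
Step 3 — Series combination: Z_total = R + L = 183 + j1565 Ω = 1576∠83.3° Ω.
Step 4 — Power factor: PF = cos(φ) = Re(Z)/|Z| = 183/1576 = 0.1161.
Step 5 — Type: Im(Z) = 1565 ⇒ lagging (phase φ = 83.3°).

PF = 0.1161 (lagging, φ = 83.3°)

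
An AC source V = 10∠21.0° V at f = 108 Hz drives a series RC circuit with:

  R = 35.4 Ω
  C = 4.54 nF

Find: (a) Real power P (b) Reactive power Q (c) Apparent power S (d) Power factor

Step 1 — Angular frequency: ω = 2π·f = 2π·108 = 678.6 rad/s.
Step 2 — Component impedances:
  R: Z = R = 35.4 Ω
  C: Z = 1/(jωC) = -j/(ω·C) = 0 - j3.246e+05 Ω
Step 3 — Series combination: Z_total = R + C = 35.4 - j3.246e+05 Ω = 3.246e+05∠-90.0° Ω.
Step 4 — Source phasor: V = 10∠21.0° V = 9.336 + j3.584 V.
Step 5 — Current: I = V / Z = -1.104e-05 + j2.876e-05 A = 3.081e-05∠111.0° A.
Step 6 — Complex power: S = V·I* = 3.36e-08 - j0.0003081 VA.
Step 7 — Real power: P = Re(S) = 3.36e-08 W.
Step 8 — Reactive power: Q = Im(S) = -0.0003081 VAR.
Step 9 — Apparent power: |S| = 0.0003081 VA.
Step 10 — Power factor: PF = P/|S| = 0.0001091 (leading).

(a) P = 3.36e-08 W  (b) Q = -0.0003081 VAR  (c) S = 0.0003081 VA  (d) PF = 0.0001091 (leading)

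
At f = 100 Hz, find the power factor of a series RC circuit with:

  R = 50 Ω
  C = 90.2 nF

Step 1 — Angular frequency: ω = 2π·f = 2π·100 = 628.3 rad/s.
Step 2 — Component impedances:
  R: Z = R = 50 Ω
  C: Z = 1/(jωC) = -j/(ω·C) = 0 - j1.764e+04 Ω
Step 3 — Series combination: Z_total = R + C = 50 - j1.764e+04 Ω = 1.764e+04∠-89.8° Ω.
Step 4 — Power factor: PF = cos(φ) = Re(Z)/|Z| = 50/1.764e+04 = 0.002834.
Step 5 — Type: Im(Z) = -1.764e+04 ⇒ leading (phase φ = -89.8°).

PF = 0.002834 (leading, φ = -89.8°)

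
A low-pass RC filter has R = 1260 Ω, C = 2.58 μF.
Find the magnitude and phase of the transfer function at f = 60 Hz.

Step 1 — Angular frequency: ω = 2π·60 = 377 rad/s.
Step 2 — Transfer function: H(jω) = 1/(1 + jωRC).
Step 3 — Denominator: 1 + jωRC = 1 + j·377·1260·2.58e-06 = 1 + j1.226.
Step 4 — H = 0.3997 - j0.4898.
Step 5 — Magnitude: |H| = 0.6322 (-4.0 dB); phase: φ = -50.8°.

|H| = 0.6322 (-4.0 dB), φ = -50.8°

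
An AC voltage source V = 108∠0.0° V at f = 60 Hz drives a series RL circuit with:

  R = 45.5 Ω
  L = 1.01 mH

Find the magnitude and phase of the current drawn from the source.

Step 1 — Angular frequency: ω = 2π·f = 2π·60 = 377 rad/s.
Step 2 — Component impedances:
  R: Z = R = 45.5 Ω
  L: Z = jωL = j·377·0.00101 = 0 + j0.3808 Ω
Step 3 — Series combination: Z_total = R + L = 45.5 + j0.3808 Ω = 45.5∠0.5° Ω.
Step 4 — Source phasor: V = 108∠0.0° V = 108 V.
Step 5 — Ohm's law: I = V / Z_total = (108) / (45.5 + j0.3808) = 2.373 - j0.01986 A.
Step 6 — Convert to polar: |I| = 2.374 A, ∠I = -0.5°.

I = 2.374∠-0.5° A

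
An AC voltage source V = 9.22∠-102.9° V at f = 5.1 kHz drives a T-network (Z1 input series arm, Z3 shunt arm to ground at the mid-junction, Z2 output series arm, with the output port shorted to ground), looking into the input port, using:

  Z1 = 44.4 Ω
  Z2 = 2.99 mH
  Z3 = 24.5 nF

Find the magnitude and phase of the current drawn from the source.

Step 1 — Angular frequency: ω = 2π·f = 2π·5100 = 3.204e+04 rad/s.
Step 2 — Component impedances:
  Z1: Z = R = 44.4 Ω
  Z2: Z = jωL = j·3.204e+04·0.00299 = 0 + j95.81 Ω
  Z3: Z = 1/(jωC) = -j/(ω·C) = 0 - j1274 Ω
Step 3 — With the output port shorted to ground, the output series arm Z2 runs from the junction to ground; the shunt arm Z3 also runs from the junction to ground. They appear in parallel: Z3 || Z2 = 0 + j103.6 Ω.
Step 4 — Series with input arm Z1: Z_in = Z1 + (Z3 || Z2) = 44.4 + j103.6 Ω = 112.7∠66.8° Ω.
Step 5 — Source phasor: V = 9.22∠-102.9° V = -2.058 - j8.987 V.
Step 6 — Ohm's law: I = V / Z_total = (-2.058 - j8.987) / (44.4 + j103.6) = -0.08048 - j0.01462 A.
Step 7 — Convert to polar: |I| = 0.0818 A, ∠I = -169.7°.

I = 0.0818∠-169.7° A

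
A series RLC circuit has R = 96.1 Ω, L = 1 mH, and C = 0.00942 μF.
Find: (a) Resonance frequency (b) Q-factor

Step 1 — Resonance condition Im(Z)=0 gives ω₀ = 1/√(LC).
Step 2 — ω₀ = 1/√(0.001·9.42e-09) = 3.258e+05 rad/s.
Step 3 — f₀ = ω₀/(2π) = 5.186e+04 Hz.
Step 4 — Series Q: Q = ω₀L/R = 3.258e+05·0.001/96.1 = 3.39.

(a) f₀ = 5.186e+04 Hz  (b) Q = 3.39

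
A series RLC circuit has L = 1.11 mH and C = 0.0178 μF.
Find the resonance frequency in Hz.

Step 1 — Resonance condition Im(Z)=0 gives ω₀ = 1/√(LC).
Step 2 — ω₀ = 1/√(0.00111·1.78e-08) = 2.25e+05 rad/s.
Step 3 — f₀ = ω₀/(2π) = 3.581e+04 Hz.

f₀ = 3.581e+04 Hz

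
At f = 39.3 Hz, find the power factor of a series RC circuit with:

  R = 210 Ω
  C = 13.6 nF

Step 1 — Angular frequency: ω = 2π·f = 2π·39.3 = 246.9 rad/s.
Step 2 — Component impedances:
  R: Z = R = 210 Ω
  C: Z = 1/(jωC) = -j/(ω·C) = 0 - j2.978e+05 Ω
Step 3 — Series combination: Z_total = R + C = 210 - j2.978e+05 Ω = 2.978e+05∠-90.0° Ω.
Step 4 — Power factor: PF = cos(φ) = Re(Z)/|Z| = 210/2.978e+05 = 0.0007052.
Step 5 — Type: Im(Z) = -2.978e+05 ⇒ leading (phase φ = -90.0°).

PF = 0.0007052 (leading, φ = -90.0°)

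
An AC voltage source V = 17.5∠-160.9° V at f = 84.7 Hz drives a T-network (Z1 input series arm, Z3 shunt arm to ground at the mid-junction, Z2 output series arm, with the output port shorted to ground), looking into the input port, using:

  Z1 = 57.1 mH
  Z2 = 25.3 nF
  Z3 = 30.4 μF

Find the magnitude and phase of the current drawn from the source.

Step 1 — Angular frequency: ω = 2π·f = 2π·84.7 = 532.2 rad/s.
Step 2 — Component impedances:
  Z1: Z = jωL = j·532.2·0.0571 = 0 + j30.39 Ω
  Z2: Z = 1/(jωC) = -j/(ω·C) = 0 - j7.427e+04 Ω
  Z3: Z = 1/(jωC) = -j/(ω·C) = 0 - j61.81 Ω
Step 3 — With the output port shorted to ground, the output series arm Z2 runs from the junction to ground; the shunt arm Z3 also runs from the junction to ground. They appear in parallel: Z3 || Z2 = 0 - j61.76 Ω.
Step 4 — Series with input arm Z1: Z_in = Z1 + (Z3 || Z2) = 0 - j31.37 Ω = 31.37∠-90.0° Ω.
Step 5 — Source phasor: V = 17.5∠-160.9° V = -16.54 - j5.726 V.
Step 6 — Ohm's law: I = V / Z_total = (-16.54 - j5.726) / (0 - j31.37) = 0.1825 - j0.5271 A.
Step 7 — Convert to polar: |I| = 0.5578 A, ∠I = -70.9°.

I = 0.5578∠-70.9° A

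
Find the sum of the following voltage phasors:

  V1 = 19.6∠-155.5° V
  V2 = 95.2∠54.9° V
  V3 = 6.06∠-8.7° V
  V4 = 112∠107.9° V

Step 1 — Convert each phasor to rectangular form:
  V1 = 19.6·(cos(-155.5°) + j·sin(-155.5°)) = -17.84 - j8.128 V
  V2 = 95.2·(cos(54.9°) + j·sin(54.9°)) = 54.74 + j77.89 V
  V3 = 6.06·(cos(-8.7°) + j·sin(-8.7°)) = 5.99 - j0.9166 V
  V4 = 112·(cos(107.9°) + j·sin(107.9°)) = -34.42 + j106.6 V
Step 2 — Sum components: V_total = 8.472 + j175.4 V.
Step 3 — Convert to polar: |V_total| = 175.6 V, ∠V_total = 87.2°.

V_total = 175.6∠87.2° V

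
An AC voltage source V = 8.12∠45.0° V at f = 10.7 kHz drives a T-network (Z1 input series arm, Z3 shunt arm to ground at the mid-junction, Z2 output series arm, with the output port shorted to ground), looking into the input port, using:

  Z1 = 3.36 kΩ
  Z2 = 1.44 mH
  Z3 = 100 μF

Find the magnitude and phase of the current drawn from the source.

Step 1 — Angular frequency: ω = 2π·f = 2π·1.07e+04 = 6.723e+04 rad/s.
Step 2 — Component impedances:
  Z1: Z = R = 3360 Ω
  Z2: Z = jωL = j·6.723e+04·0.00144 = 0 + j96.81 Ω
  Z3: Z = 1/(jωC) = -j/(ω·C) = 0 - j0.1487 Ω
Step 3 — With the output port shorted to ground, the output series arm Z2 runs from the junction to ground; the shunt arm Z3 also runs from the junction to ground. They appear in parallel: Z3 || Z2 = 0 - j0.149 Ω.
Step 4 — Series with input arm Z1: Z_in = Z1 + (Z3 || Z2) = 3360 - j0.149 Ω = 3360∠-0.0° Ω.
Step 5 — Source phasor: V = 8.12∠45.0° V = 5.742 + j5.742 V.
Step 6 — Ohm's law: I = V / Z_total = (5.742 + j5.742) / (3360 - j0.149) = 0.001709 + j0.001709 A.
Step 7 — Convert to polar: |I| = 0.002417 A, ∠I = 45.0°.

I = 0.002417∠45.0° A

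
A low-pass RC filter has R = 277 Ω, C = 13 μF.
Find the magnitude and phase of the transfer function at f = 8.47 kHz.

Step 1 — Angular frequency: ω = 2π·8470 = 5.322e+04 rad/s.
Step 2 — Transfer function: H(jω) = 1/(1 + jωRC).
Step 3 — Denominator: 1 + jωRC = 1 + j·5.322e+04·277·1.3e-05 = 1 + j191.6.
Step 4 — H = 2.723e-05 - j0.005218.
Step 5 — Magnitude: |H| = 0.005218 (-45.6 dB); phase: φ = -89.7°.

|H| = 0.005218 (-45.6 dB), φ = -89.7°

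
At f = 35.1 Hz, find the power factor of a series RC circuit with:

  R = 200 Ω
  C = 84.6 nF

Step 1 — Angular frequency: ω = 2π·f = 2π·35.1 = 220.5 rad/s.
Step 2 — Component impedances:
  R: Z = R = 200 Ω
  C: Z = 1/(jωC) = -j/(ω·C) = 0 - j5.36e+04 Ω
Step 3 — Series combination: Z_total = R + C = 200 - j5.36e+04 Ω = 5.36e+04∠-89.8° Ω.
Step 4 — Power factor: PF = cos(φ) = Re(Z)/|Z| = 200/53597.6 = 0.003732.
Step 5 — Type: Im(Z) = -5.36e+04 ⇒ leading (phase φ = -89.8°).

PF = 0.003732 (leading, φ = -89.8°)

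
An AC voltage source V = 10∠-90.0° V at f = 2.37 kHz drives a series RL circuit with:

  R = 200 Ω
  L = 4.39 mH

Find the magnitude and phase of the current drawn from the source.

Step 1 — Angular frequency: ω = 2π·f = 2π·2370 = 1.489e+04 rad/s.
Step 2 — Component impedances:
  R: Z = R = 200 Ω
  L: Z = jωL = j·1.489e+04·0.00439 = 0 + j65.37 Ω
Step 3 — Series combination: Z_total = R + L = 200 + j65.37 Ω = 210.4∠18.1° Ω.
Step 4 — Source phasor: V = 10∠-90.0° V = 0 - j10 V.
Step 5 — Ohm's law: I = V / Z_total = (0 - j10) / (200 + j65.37) = -0.01477 - j0.04517 A.
Step 6 — Convert to polar: |I| = 0.04753 A, ∠I = -108.1°.

I = 0.04753∠-108.1° A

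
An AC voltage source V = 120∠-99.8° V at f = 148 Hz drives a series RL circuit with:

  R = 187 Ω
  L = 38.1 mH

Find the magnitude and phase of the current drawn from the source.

Step 1 — Angular frequency: ω = 2π·f = 2π·148 = 929.9 rad/s.
Step 2 — Component impedances:
  R: Z = R = 187 Ω
  L: Z = jωL = j·929.9·0.0381 = 0 + j35.43 Ω
Step 3 — Series combination: Z_total = R + L = 187 + j35.43 Ω = 190.3∠10.7° Ω.
Step 4 — Source phasor: V = 120∠-99.8° V = -20.43 - j118.2 V.
Step 5 — Ohm's law: I = V / Z_total = (-20.43 - j118.2) / (187 + j35.43) = -0.2211 - j0.5905 A.
Step 6 — Convert to polar: |I| = 0.6305 A, ∠I = -110.5°.

I = 0.6305∠-110.5° A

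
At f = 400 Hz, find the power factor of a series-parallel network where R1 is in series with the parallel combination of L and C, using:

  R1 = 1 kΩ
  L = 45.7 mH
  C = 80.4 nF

Step 1 — Angular frequency: ω = 2π·f = 2π·400 = 2513 rad/s.
Step 2 — Component impedances:
  R1: Z = R = 1000 Ω
  L: Z = jωL = j·2513·0.0457 = 0 + j114.9 Ω
  C: Z = 1/(jωC) = -j/(ω·C) = 0 - j4949 Ω
Step 3 — Parallel branch: L || C = 1/(1/L + 1/C) = 0 + j117.6 Ω.
Step 4 — Series with R1: Z_total = R1 + (L || C) = 1000 + j117.6 Ω = 1007∠6.7° Ω.
Step 5 — Power factor: PF = cos(φ) = Re(Z)/|Z| = 1000/1006.89 = 0.9932.
Step 6 — Type: Im(Z) = 117.6 ⇒ lagging (phase φ = 6.7°).

PF = 0.9932 (lagging, φ = 6.7°)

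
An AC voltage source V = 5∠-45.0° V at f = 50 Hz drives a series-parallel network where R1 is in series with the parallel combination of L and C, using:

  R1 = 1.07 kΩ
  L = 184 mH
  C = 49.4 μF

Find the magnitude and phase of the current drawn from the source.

Step 1 — Angular frequency: ω = 2π·f = 2π·50 = 314.2 rad/s.
Step 2 — Component impedances:
  R1: Z = R = 1070 Ω
  L: Z = jωL = j·314.2·0.184 = 0 + j57.81 Ω
  C: Z = 1/(jωC) = -j/(ω·C) = 0 - j64.44 Ω
Step 3 — Parallel branch: L || C = 1/(1/L + 1/C) = 0 + j561.8 Ω.
Step 4 — Series with R1: Z_total = R1 + (L || C) = 1070 + j561.8 Ω = 1209∠27.7° Ω.
Step 5 — Source phasor: V = 5∠-45.0° V = 3.536 - j3.536 V.
Step 6 — Ohm's law: I = V / Z_total = (3.536 - j3.536) / (1070 + j561.8) = 0.00123 - j0.00395 A.
Step 7 — Convert to polar: |I| = 0.004137 A, ∠I = -72.7°.

I = 0.004137∠-72.7° A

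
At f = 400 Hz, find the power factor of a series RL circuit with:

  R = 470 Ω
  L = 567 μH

Step 1 — Angular frequency: ω = 2π·f = 2π·400 = 2513 rad/s.
Step 2 — Component impedances:
  R: Z = R = 470 Ω
  L: Z = jωL = j·2513·0.000567 = 0 + j1.425 Ω
Step 3 — Series combination: Z_total = R + L = 470 + j1.425 Ω = 470∠0.2° Ω.
Step 4 — Power factor: PF = cos(φ) = Re(Z)/|Z| = 470/470 = 1.
Step 5 — Type: Im(Z) = 1.425 ⇒ lagging (phase φ = 0.2°).

PF = 1 (lagging, φ = 0.2°)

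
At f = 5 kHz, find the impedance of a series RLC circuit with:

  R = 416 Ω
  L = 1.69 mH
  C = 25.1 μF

Step 1 — Angular frequency: ω = 2π·f = 2π·5000 = 3.142e+04 rad/s.
Step 2 — Component impedances:
  R: Z = R = 416 Ω
  L: Z = jωL = j·3.142e+04·0.00169 = 0 + j53.09 Ω
  C: Z = 1/(jωC) = -j/(ω·C) = 0 - j1.268 Ω
Step 3 — Series combination: Z_total = R + L + C = 416 + j51.82 Ω = 419.2∠7.1° Ω.

Z = 416 + j51.82 Ω = 419.2∠7.1° Ω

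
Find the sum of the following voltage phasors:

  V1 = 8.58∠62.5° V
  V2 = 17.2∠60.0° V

Step 1 — Convert each phasor to rectangular form:
  V1 = 8.58·(cos(62.5°) + j·sin(62.5°)) = 3.962 + j7.611 V
  V2 = 17.2·(cos(60.0°) + j·sin(60.0°)) = 8.6 + j14.9 V
Step 2 — Sum components: V_total = 12.56 + j22.51 V.
Step 3 — Convert to polar: |V_total| = 25.77 V, ∠V_total = 60.8°.

V_total = 25.77∠60.8° V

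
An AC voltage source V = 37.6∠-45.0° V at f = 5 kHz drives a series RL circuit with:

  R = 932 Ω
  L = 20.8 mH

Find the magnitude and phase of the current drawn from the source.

Step 1 — Angular frequency: ω = 2π·f = 2π·5000 = 3.142e+04 rad/s.
Step 2 — Component impedances:
  R: Z = R = 932 Ω
  L: Z = jωL = j·3.142e+04·0.0208 = 0 + j653.5 Ω
Step 3 — Series combination: Z_total = R + L = 932 + j653.5 Ω = 1138∠35.0° Ω.
Step 4 — Source phasor: V = 37.6∠-45.0° V = 26.59 - j26.59 V.
Step 5 — Ohm's law: I = V / Z_total = (26.59 - j26.59) / (932 + j653.5) = 0.005716 - j0.03253 A.
Step 6 — Convert to polar: |I| = 0.03303 A, ∠I = -80.0°.

I = 0.03303∠-80.0° A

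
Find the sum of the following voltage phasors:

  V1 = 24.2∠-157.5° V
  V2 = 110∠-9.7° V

Step 1 — Convert each phasor to rectangular form:
  V1 = 24.2·(cos(-157.5°) + j·sin(-157.5°)) = -22.36 - j9.261 V
  V2 = 110·(cos(-9.7°) + j·sin(-9.7°)) = 108.4 - j18.53 V
Step 2 — Sum components: V_total = 86.07 - j27.79 V.
Step 3 — Convert to polar: |V_total| = 90.45 V, ∠V_total = -17.9°.

V_total = 90.45∠-17.9° V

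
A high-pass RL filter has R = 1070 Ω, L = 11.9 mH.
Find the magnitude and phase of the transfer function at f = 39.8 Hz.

Step 1 — Angular frequency: ω = 2π·39.8 = 250.1 rad/s.
Step 2 — Transfer function: H(jω) = jωL/(R + jωL).
Step 3 — Numerator jωL = j·2.976; denominator R + jωL = 1070 + j2.976.
Step 4 — H = 7.735e-06 + j0.002781.
Step 5 — Magnitude: |H| = 0.002781 (-51.1 dB); phase: φ = 89.8°.

|H| = 0.002781 (-51.1 dB), φ = 89.8°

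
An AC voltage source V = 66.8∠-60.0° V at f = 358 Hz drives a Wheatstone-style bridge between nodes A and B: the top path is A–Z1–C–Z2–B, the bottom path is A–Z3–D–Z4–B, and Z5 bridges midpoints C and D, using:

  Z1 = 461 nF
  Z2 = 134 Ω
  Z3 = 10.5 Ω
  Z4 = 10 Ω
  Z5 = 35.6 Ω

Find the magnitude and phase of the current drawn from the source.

Step 1 — Angular frequency: ω = 2π·f = 2π·358 = 2249 rad/s.
Step 2 — Component impedances:
  Z1: Z = 1/(jωC) = -j/(ω·C) = 0 - j964.4 Ω
  Z2: Z = R = 134 Ω
  Z3: Z = R = 10.5 Ω
  Z4: Z = R = 10 Ω
  Z5: Z = R = 35.6 Ω
Step 3 — Bridge requires nodal analysis (the Z5 bridge couples midpoints C and D, so the two paths cannot be reduced to a simple series/parallel combination). Setting node B to ground and injecting 1 A at node A, the 3-node admittance system at A, C, D solves to V_A = Z_AB = 19.94 - j0.1613 Ω = 19.94∠-0.5° Ω.
Step 4 — Source phasor: V = 66.8∠-60.0° V = 33.4 - j57.85 V.
Step 5 — Ohm's law: I = V / Z_total = (33.4 - j57.85) / (19.94 - j0.1613) = 1.699 - j2.888 A.
Step 6 — Convert to polar: |I| = 3.35 A, ∠I = -59.5°.

I = 3.35∠-59.5° A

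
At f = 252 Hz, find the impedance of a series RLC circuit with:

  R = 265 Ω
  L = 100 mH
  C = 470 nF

Step 1 — Angular frequency: ω = 2π·f = 2π·252 = 1583 rad/s.
Step 2 — Component impedances:
  R: Z = R = 265 Ω
  L: Z = jωL = j·1583·0.1 = 0 + j158.3 Ω
  C: Z = 1/(jωC) = -j/(ω·C) = 0 - j1344 Ω
Step 3 — Series combination: Z_total = R + L + C = 265 - j1185 Ω = 1215∠-77.4° Ω.

Z = 265 - j1185 Ω = 1215∠-77.4° Ω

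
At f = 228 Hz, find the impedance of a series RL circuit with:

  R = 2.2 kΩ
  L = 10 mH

Step 1 — Angular frequency: ω = 2π·f = 2π·228 = 1433 rad/s.
Step 2 — Component impedances:
  R: Z = R = 2200 Ω
  L: Z = jωL = j·1433·0.01 = 0 + j14.33 Ω
Step 3 — Series combination: Z_total = R + L = 2200 + j14.33 Ω = 2200∠0.4° Ω.

Z = 2200 + j14.33 Ω = 2200∠0.4° Ω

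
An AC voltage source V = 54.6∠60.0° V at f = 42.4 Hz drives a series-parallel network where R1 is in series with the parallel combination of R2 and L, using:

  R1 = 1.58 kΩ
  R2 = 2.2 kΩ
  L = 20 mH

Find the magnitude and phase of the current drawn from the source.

Step 1 — Angular frequency: ω = 2π·f = 2π·42.4 = 266.4 rad/s.
Step 2 — Component impedances:
  R1: Z = R = 1580 Ω
  R2: Z = R = 2200 Ω
  L: Z = jωL = j·266.4·0.02 = 0 + j5.328 Ω
Step 3 — Parallel branch: R2 || L = 1/(1/R2 + 1/L) = 0.0129 + j5.328 Ω.
Step 4 — Series with R1: Z_total = R1 + (R2 || L) = 1580 + j5.328 Ω = 1580∠0.2° Ω.
Step 5 — Source phasor: V = 54.6∠60.0° V = 27.3 + j47.28 V.
Step 6 — Ohm's law: I = V / Z_total = (27.3 + j47.28) / (1580 + j5.328) = 0.01738 + j0.02987 A.
Step 7 — Convert to polar: |I| = 0.03456 A, ∠I = 59.8°.

I = 0.03456∠59.8° A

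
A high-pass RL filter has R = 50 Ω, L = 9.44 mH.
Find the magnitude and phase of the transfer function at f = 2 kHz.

Step 1 — Angular frequency: ω = 2π·2000 = 1.257e+04 rad/s.
Step 2 — Transfer function: H(jω) = jωL/(R + jωL).
Step 3 — Numerator jωL = j·118.6; denominator R + jωL = 50 + j118.6.
Step 4 — H = 0.8491 + j0.3579.
Step 5 — Magnitude: |H| = 0.9215 (-0.7 dB); phase: φ = 22.9°.

|H| = 0.9215 (-0.7 dB), φ = 22.9°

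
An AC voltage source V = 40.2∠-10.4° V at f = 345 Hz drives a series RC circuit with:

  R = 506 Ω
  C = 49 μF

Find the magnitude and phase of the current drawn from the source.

Step 1 — Angular frequency: ω = 2π·f = 2π·345 = 2168 rad/s.
Step 2 — Component impedances:
  R: Z = R = 506 Ω
  C: Z = 1/(jωC) = -j/(ω·C) = 0 - j9.415 Ω
Step 3 — Series combination: Z_total = R + C = 506 - j9.415 Ω = 506.1∠-1.1° Ω.
Step 4 — Source phasor: V = 40.2∠-10.4° V = 39.54 - j7.257 V.
Step 5 — Ohm's law: I = V / Z_total = (39.54 - j7.257) / (506 - j9.415) = 0.07838 - j0.01288 A.
Step 6 — Convert to polar: |I| = 0.07943 A, ∠I = -9.3°.

I = 0.07943∠-9.3° A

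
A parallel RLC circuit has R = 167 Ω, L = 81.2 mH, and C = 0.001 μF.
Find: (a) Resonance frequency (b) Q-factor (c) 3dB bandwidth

Step 1 — Resonance: ω₀ = 1/√(LC) = 1/√(0.0812·1e-09) = 1.11e+05 rad/s.
Step 2 — f₀ = ω₀/(2π) = 1.766e+04 Hz.
Step 3 — Parallel Q: Q = R/(ω₀L) = 167/(1.11e+05·0.0812) = 0.01853.
Step 4 — Bandwidth: Δω = ω₀/Q = 5.988e+06 rad/s; BW = Δω/(2π) = 9.53e+05 Hz.

(a) f₀ = 1.766e+04 Hz  (b) Q = 0.01853  (c) BW = 9.53e+05 Hz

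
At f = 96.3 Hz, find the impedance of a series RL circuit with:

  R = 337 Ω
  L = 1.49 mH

Step 1 — Angular frequency: ω = 2π·f = 2π·96.3 = 605.1 rad/s.
Step 2 — Component impedances:
  R: Z = R = 337 Ω
  L: Z = jωL = j·605.1·0.00149 = 0 + j0.9016 Ω
Step 3 — Series combination: Z_total = R + L = 337 + j0.9016 Ω = 337∠0.2° Ω.

Z = 337 + j0.9016 Ω = 337∠0.2° Ω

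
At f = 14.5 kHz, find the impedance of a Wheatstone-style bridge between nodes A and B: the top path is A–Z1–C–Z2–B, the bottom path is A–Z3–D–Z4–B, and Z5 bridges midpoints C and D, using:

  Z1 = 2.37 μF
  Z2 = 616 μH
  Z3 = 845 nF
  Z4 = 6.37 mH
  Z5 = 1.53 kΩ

Step 1 — Angular frequency: ω = 2π·f = 2π·1.45e+04 = 9.111e+04 rad/s.
Step 2 — Component impedances:
  Z1: Z = 1/(jωC) = -j/(ω·C) = 0 - j4.631 Ω
  Z2: Z = jωL = j·9.111e+04·0.000616 = 0 + j56.12 Ω
  Z3: Z = 1/(jωC) = -j/(ω·C) = 0 - j12.99 Ω
  Z4: Z = jωL = j·9.111e+04·0.00637 = 0 + j580.3 Ω
  Z5: Z = R = 1530 Ω
Step 3 — Bridge requires nodal analysis (the Z5 bridge couples midpoints C and D, so the two paths cannot be reduced to a simple series/parallel combination). Setting node B to ground and injecting 1 A at node A, the 3-node admittance system at A, C, D solves to V_A = Z_AB = 0.006547 + j47.21 Ω = 47.21∠90.0° Ω.

Z = 0.006547 + j47.21 Ω = 47.21∠90.0° Ω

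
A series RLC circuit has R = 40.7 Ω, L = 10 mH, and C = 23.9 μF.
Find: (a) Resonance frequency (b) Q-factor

Step 1 — Resonance condition Im(Z)=0 gives ω₀ = 1/√(LC).
Step 2 — ω₀ = 1/√(0.01·2.39e-05) = 2046 rad/s.
Step 3 — f₀ = ω₀/(2π) = 325.6 Hz.
Step 4 — Series Q: Q = ω₀L/R = 2046·0.01/40.7 = 0.5026.

(a) f₀ = 325.6 Hz  (b) Q = 0.5026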